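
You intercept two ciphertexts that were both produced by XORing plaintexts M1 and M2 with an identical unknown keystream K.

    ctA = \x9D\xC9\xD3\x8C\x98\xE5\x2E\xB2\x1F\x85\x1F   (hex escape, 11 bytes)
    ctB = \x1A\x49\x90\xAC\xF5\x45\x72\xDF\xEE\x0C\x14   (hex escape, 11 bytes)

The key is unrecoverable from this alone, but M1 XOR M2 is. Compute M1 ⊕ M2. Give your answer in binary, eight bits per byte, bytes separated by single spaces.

10000111 10000000 01000011 00100000 01101101 10100000 01011100 01101101 11110001 10001001 00001011

ctA ⊕ ctB = (M1 ⊕ K) ⊕ (M2 ⊕ K) = M1 ⊕ M2 — the shared key cancels under XOR.
9d ^ 1a = 87
c9 ^ 49 = 80
d3 ^ 90 = 43
8c ^ ac = 20
98 ^ f5 = 6d
e5 ^ 45 = a0
2e ^ 72 = 5c
b2 ^ df = 6d
1f ^ ee = f1
85 ^ 0c = 89
1f ^ 14 = 0b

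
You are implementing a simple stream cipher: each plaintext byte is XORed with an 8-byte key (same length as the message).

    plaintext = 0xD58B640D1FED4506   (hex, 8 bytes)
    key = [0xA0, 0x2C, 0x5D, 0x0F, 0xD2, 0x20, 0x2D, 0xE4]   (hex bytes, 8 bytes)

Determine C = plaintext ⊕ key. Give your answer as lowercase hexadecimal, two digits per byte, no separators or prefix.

XOR is its own inverse, so applying the key byte-wise gives the result directly.
213 ^ 160 = 117
139 ^  44 = 167
100 ^  93 =  57
 13 ^  15 =   2
 31 ^ 210 = 205
237 ^  32 = 205
 69 ^  45 = 104
  6 ^ 228 = 226

75a73902cdcd68e2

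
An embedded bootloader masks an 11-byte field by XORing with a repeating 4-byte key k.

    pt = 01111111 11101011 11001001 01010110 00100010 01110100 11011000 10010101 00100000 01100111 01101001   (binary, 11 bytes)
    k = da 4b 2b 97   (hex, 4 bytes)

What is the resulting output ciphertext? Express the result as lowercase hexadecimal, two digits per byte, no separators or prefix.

a5a0e2c1f83ff302fa2c42

The 4-byte key repeats, so the effective keystream is da 4b 2b 97 da 4b 2b 97 da 4b 2b.
byte 0: 01111111 ^ 11011010 = 10100101
byte 1: 11101011 ^ 01001011 = 10100000
byte 2: 11001001 ^ 00101011 = 11100010
byte 3: 01010110 ^ 10010111 = 11000001
byte 4: 00100010 ^ 11011010 = 11111000
byte 5: 01110100 ^ 01001011 = 00111111
byte 6: 11011000 ^ 00101011 = 11110011
byte 7: 10010101 ^ 10010111 = 00000010
byte 8: 00100000 ^ 11011010 = 11111010
byte 9: 01100111 ^ 01001011 = 00101100
byte 10: 01101001 ^ 00101011 = 01000010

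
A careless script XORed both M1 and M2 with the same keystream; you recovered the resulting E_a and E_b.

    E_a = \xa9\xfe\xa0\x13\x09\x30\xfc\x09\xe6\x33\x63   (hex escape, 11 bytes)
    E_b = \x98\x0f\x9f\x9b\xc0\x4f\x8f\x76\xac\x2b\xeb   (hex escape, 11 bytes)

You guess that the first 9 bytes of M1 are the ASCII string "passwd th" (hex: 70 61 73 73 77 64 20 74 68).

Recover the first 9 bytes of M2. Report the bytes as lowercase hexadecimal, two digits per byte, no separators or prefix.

First, E_a ⊕ E_b = (M1 ⊕ K) ⊕ (M2 ⊕ K) = M1 ⊕ M2, so the key drops out. Then M2 = (M1 ⊕ M2) ⊕ M1 over the first 9 bytes.
byte 0: (a9 ^ 98) ^ 70 = 31 ^ 70 = 41
byte 1: (fe ^ 0f) ^ 61 = f1 ^ 61 = 90
byte 2: (a0 ^ 9f) ^ 73 = 3f ^ 73 = 4c
byte 3: (13 ^ 9b) ^ 73 = 88 ^ 73 = fb
byte 4: (09 ^ c0) ^ 77 = c9 ^ 77 = be
byte 5: (30 ^ 4f) ^ 64 = 7f ^ 64 = 1b
byte 6: (fc ^ 8f) ^ 20 = 73 ^ 20 = 53
byte 7: (09 ^ 76) ^ 74 = 7f ^ 74 = 0b
byte 8: (e6 ^ ac) ^ 68 = 4a ^ 68 = 22

41904cfbbe1b530b22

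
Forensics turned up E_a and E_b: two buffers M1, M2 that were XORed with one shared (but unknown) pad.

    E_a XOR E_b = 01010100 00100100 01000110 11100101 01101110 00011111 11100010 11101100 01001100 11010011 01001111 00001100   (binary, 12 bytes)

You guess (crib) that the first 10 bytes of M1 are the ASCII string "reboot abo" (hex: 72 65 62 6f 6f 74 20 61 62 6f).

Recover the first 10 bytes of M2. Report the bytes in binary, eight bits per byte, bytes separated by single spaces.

00100110 01000001 00100100 10001010 00000001 01101011 11000010 10001101 00101110 10111100

Since E_a ⊕ E_b = M1 ⊕ M2, XORing with the guessed M1 bytes yields the corresponding M2 bytes: M2 = (E_a ⊕ E_b) ⊕ M1.
54 XOR 72 = 26
24 XOR 65 = 41
46 XOR 62 = 24
e5 XOR 6f = 8a
6e XOR 6f = 01
1f XOR 74 = 6b
e2 XOR 20 = c2
ec XOR 61 = 8d
4c XOR 62 = 2e
d3 XOR 6f = bc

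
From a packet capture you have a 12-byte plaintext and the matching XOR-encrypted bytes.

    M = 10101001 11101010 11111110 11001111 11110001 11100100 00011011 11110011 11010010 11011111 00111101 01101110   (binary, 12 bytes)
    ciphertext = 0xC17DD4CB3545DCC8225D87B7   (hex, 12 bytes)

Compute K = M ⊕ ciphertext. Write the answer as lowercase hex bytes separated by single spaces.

Since ciphertext = M ⊕ K, XORing both sides with M gives K = M ⊕ ciphertext.
byte 0: a9 XOR c1 = 68
byte 1: ea XOR 7d = 97
byte 2: fe XOR d4 = 2a
byte 3: cf XOR cb = 04
byte 4: f1 XOR 35 = c4
byte 5: e4 XOR 45 = a1
byte 6: 1b XOR dc = c7
byte 7: f3 XOR c8 = 3b
byte 8: d2 XOR 22 = f0
byte 9: df XOR 5d = 82
byte 10: 3d XOR 87 = ba
byte 11: 6e XOR b7 = d9

68 97 2a 04 c4 a1 c7 3b f0 82 ba d9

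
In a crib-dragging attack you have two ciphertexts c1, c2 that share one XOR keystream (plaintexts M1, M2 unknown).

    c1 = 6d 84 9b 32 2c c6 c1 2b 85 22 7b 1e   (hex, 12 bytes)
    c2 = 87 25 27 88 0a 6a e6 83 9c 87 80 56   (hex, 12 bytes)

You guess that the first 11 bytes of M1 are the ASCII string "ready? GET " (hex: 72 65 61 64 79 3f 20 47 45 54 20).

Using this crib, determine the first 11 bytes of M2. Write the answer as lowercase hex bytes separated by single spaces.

98 c4 dd de 5f 93 07 ef 5c f1 db

First, c1 ⊕ c2 = (M1 ⊕ K) ⊕ (M2 ⊕ K) = M1 ⊕ M2, so the key drops out. Then M2 = (M1 ⊕ M2) ⊕ M1 over the first 11 bytes.
byte 0: (6d ^ 87) ^ 72 = ea ^ 72 = 98
byte 1: (84 ^ 25) ^ 65 = a1 ^ 65 = c4
byte 2: (9b ^ 27) ^ 61 = bc ^ 61 = dd
byte 3: (32 ^ 88) ^ 64 = ba ^ 64 = de
byte 4: (2c ^ 0a) ^ 79 = 26 ^ 79 = 5f
byte 5: (c6 ^ 6a) ^ 3f = ac ^ 3f = 93
byte 6: (c1 ^ e6) ^ 20 = 27 ^ 20 = 07
byte 7: (2b ^ 83) ^ 47 = a8 ^ 47 = ef
byte 8: (85 ^ 9c) ^ 45 = 19 ^ 45 = 5c
byte 9: (22 ^ 87) ^ 54 = a5 ^ 54 = f1
byte 10: (7b ^ 80) ^ 20 = fb ^ 20 = db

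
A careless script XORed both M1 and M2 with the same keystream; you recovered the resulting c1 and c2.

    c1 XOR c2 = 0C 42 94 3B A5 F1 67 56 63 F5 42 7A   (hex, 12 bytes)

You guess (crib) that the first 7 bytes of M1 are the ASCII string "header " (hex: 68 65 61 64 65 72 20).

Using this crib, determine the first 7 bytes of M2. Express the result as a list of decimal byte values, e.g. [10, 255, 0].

[100, 39, 245, 95, 192, 131, 71]

Since c1 ⊕ c2 = M1 ⊕ M2, XORing with the guessed M1 bytes yields the corresponding M2 bytes: M2 = (c1 ⊕ c2) ⊕ M1.
byte 0: 0c xor 68 = 64
byte 1: 42 xor 65 = 27
byte 2: 94 xor 61 = f5
byte 3: 3b xor 64 = 5f
byte 4: a5 xor 65 = c0
byte 5: f1 xor 72 = 83
byte 6: 67 xor 20 = 47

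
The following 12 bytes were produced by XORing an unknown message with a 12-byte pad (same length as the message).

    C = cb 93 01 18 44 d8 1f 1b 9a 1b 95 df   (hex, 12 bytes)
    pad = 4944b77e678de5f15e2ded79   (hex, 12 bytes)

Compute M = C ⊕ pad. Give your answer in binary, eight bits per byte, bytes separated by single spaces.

203 ^  73 = 130
147 ^  68 = 215
  1 ^ 183 = 182
 24 ^ 126 = 102
 68 ^ 103 =  35
216 ^ 141 =  85
 31 ^ 229 = 250
 27 ^ 241 = 234
154 ^  94 = 196
 27 ^  45 =  54
149 ^ 237 = 120
223 ^ 121 = 166

10000010 11010111 10110110 01100110 00100011 01010101 11111010 11101010 11000100 00110110 01111000 10100110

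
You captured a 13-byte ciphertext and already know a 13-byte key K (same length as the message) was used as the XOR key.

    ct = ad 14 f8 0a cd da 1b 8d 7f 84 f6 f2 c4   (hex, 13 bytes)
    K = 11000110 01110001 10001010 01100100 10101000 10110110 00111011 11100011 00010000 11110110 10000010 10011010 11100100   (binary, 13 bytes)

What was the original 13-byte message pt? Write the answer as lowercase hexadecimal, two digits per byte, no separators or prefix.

6b65726e656c206e6f72746820

XOR is its own inverse, so applying the key byte-wise gives the result directly.
ad ^ c6 = 6b
14 ^ 71 = 65
f8 ^ 8a = 72
0a ^ 64 = 6e
cd ^ a8 = 65
da ^ b6 = 6c
1b ^ 3b = 20
8d ^ e3 = 6e
7f ^ 10 = 6f
84 ^ f6 = 72
f6 ^ 82 = 74
f2 ^ 9a = 68
c4 ^ e4 = 20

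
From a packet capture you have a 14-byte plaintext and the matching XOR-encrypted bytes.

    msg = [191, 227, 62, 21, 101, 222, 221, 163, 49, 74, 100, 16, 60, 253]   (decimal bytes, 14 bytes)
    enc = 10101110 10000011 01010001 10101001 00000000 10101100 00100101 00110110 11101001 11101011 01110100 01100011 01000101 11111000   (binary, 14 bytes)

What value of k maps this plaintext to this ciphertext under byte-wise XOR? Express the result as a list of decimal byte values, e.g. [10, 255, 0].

Since enc = msg ⊕ k, XORing both sides with msg gives k = msg ⊕ enc.
bf XOR ae = 11
e3 XOR 83 = 60
3e XOR 51 = 6f
15 XOR a9 = bc
65 XOR 00 = 65
de XOR ac = 72
dd XOR 25 = f8
a3 XOR 36 = 95
31 XOR e9 = d8
4a XOR eb = a1
64 XOR 74 = 10
10 XOR 63 = 73
3c XOR 45 = 79
fd XOR f8 = 05

[17, 96, 111, 188, 101, 114, 248, 149, 216, 161, 16, 115, 121, 5]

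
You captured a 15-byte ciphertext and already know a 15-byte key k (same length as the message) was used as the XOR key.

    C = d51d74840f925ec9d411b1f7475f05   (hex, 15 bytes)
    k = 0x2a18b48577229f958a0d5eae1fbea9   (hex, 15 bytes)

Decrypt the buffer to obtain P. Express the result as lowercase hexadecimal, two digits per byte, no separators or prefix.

ff05c00178b0c15c5e1cef5958e1ac

byte 0: d5 xor 2a = ff
byte 1: 1d xor 18 = 05
byte 2: 74 xor b4 = c0
byte 3: 84 xor 85 = 01
byte 4: 0f xor 77 = 78
byte 5: 92 xor 22 = b0
byte 6: 5e xor 9f = c1
byte 7: c9 xor 95 = 5c
byte 8: d4 xor 8a = 5e
byte 9: 11 xor 0d = 1c
byte 10: b1 xor 5e = ef
byte 11: f7 xor ae = 59
byte 12: 47 xor 1f = 58
byte 13: 5f xor be = e1
byte 14: 05 xor a9 = ac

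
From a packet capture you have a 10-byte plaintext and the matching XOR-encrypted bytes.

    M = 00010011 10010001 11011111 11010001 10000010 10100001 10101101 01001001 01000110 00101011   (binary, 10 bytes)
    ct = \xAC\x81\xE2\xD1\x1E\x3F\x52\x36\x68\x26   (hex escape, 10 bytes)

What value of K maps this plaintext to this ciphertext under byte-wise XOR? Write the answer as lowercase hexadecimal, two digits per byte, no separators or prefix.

bf103d009c9eff7f2e0d

Since ct = M ⊕ K, XORing both sides with M gives K = M ⊕ ct.
13 ^ ac = bf
91 ^ 81 = 10
df ^ e2 = 3d
d1 ^ d1 = 00
82 ^ 1e = 9c
a1 ^ 3f = 9e
ad ^ 52 = ff
49 ^ 36 = 7f
46 ^ 68 = 2e
2b ^ 26 = 0d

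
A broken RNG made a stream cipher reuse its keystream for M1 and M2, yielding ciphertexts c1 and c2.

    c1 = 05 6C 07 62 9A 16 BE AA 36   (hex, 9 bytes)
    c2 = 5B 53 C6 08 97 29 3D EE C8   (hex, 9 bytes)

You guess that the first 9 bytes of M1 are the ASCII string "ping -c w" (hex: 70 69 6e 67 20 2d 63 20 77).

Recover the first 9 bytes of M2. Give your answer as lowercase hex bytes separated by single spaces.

2e 56 af 0d 2d 12 e0 64 89

First, c1 ⊕ c2 = (M1 ⊕ K) ⊕ (M2 ⊕ K) = M1 ⊕ M2, so the key drops out. Then M2 = (M1 ⊕ M2) ⊕ M1 over the first 9 bytes.
byte 0: (05 XOR 5b) XOR 70 = 5e XOR 70 = 2e
byte 1: (6c XOR 53) XOR 69 = 3f XOR 69 = 56
byte 2: (07 XOR c6) XOR 6e = c1 XOR 6e = af
byte 3: (62 XOR 08) XOR 67 = 6a XOR 67 = 0d
byte 4: (9a XOR 97) XOR 20 = 0d XOR 20 = 2d
byte 5: (16 XOR 29) XOR 2d = 3f XOR 2d = 12
byte 6: (be XOR 3d) XOR 63 = 83 XOR 63 = e0
byte 7: (aa XOR ee) XOR 20 = 44 XOR 20 = 64
byte 8: (36 XOR c8) XOR 77 = fe XOR 77 = 89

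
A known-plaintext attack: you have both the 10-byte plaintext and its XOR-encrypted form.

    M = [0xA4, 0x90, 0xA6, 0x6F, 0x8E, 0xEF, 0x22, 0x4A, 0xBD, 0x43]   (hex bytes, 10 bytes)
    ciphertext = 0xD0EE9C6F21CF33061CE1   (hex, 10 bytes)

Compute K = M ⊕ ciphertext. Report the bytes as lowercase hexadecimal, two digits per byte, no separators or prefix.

747e3a00af20114ca1a2

Since ciphertext = M ⊕ K, XORing both sides with M gives K = M ⊕ ciphertext.
byte 0: 164 ^ 208 = 116
byte 1: 144 ^ 238 = 126
byte 2: 166 ^ 156 =  58
byte 3: 111 ^ 111 =   0
byte 4: 142 ^  33 = 175
byte 5: 239 ^ 207 =  32
byte 6:  34 ^  51 =  17
byte 7:  74 ^   6 =  76
byte 8: 189 ^  28 = 161
byte 9:  67 ^ 225 = 162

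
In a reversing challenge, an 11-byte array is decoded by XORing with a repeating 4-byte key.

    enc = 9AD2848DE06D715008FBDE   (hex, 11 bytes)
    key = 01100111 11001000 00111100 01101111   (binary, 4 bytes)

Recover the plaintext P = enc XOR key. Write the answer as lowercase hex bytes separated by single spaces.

fd 1a b8 e2 87 a5 4d 3f 6f 33 e2

The 4-byte key repeats, so the effective keystream is 67 c8 3c 6f 67 c8 3c 6f 67 c8 3c.
byte 0: 9a xor 67 = fd
byte 1: d2 xor c8 = 1a
byte 2: 84 xor 3c = b8
byte 3: 8d xor 6f = e2
byte 4: e0 xor 67 = 87
byte 5: 6d xor c8 = a5
byte 6: 71 xor 3c = 4d
byte 7: 50 xor 6f = 3f
byte 8: 08 xor 67 = 6f
byte 9: fb xor c8 = 33
byte 10: de xor 3c = e2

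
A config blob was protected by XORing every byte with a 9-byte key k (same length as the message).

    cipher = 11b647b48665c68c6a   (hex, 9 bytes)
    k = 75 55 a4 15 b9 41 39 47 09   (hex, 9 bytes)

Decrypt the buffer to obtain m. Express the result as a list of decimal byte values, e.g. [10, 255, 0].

XOR is its own inverse, so applying the key byte-wise gives the result directly.
11 ^ 75 = 64
b6 ^ 55 = e3
47 ^ a4 = e3
b4 ^ 15 = a1
86 ^ b9 = 3f
65 ^ 41 = 24
c6 ^ 39 = ff
8c ^ 47 = cb
6a ^ 09 = 63

[100, 227, 227, 161, 63, 36, 255, 203, 99]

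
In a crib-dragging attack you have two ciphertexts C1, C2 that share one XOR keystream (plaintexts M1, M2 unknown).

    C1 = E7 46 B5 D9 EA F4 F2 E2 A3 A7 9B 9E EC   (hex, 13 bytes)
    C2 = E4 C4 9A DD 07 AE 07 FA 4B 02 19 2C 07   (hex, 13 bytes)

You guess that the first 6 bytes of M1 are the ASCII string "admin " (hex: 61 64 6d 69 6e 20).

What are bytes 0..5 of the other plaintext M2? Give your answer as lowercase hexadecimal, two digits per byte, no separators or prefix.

First, C1 ⊕ C2 = (M1 ⊕ K) ⊕ (M2 ⊕ K) = M1 ⊕ M2, so the key drops out. Then M2 = (M1 ⊕ M2) ⊕ M1 over the first 6 bytes.
byte 0: (e7 XOR e4) XOR 61 = 03 XOR 61 = 62
byte 1: (46 XOR c4) XOR 64 = 82 XOR 64 = e6
byte 2: (b5 XOR 9a) XOR 6d = 2f XOR 6d = 42
byte 3: (d9 XOR dd) XOR 69 = 04 XOR 69 = 6d
byte 4: (ea XOR 07) XOR 6e = ed XOR 6e = 83
byte 5: (f4 XOR ae) XOR 20 = 5a XOR 20 = 7a

62e6426d837a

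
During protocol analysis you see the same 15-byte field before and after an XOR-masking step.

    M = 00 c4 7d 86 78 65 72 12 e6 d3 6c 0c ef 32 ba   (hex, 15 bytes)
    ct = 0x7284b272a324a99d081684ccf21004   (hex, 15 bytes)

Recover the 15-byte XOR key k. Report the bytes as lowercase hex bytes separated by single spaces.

72 40 cf f4 db 41 db 8f ee c5 e8 c0 1d 22 be

Since ct = M ⊕ k, XORing both sides with M gives k = M ⊕ ct.
00000000 ^ 01110010 = 01110010
11000100 ^ 10000100 = 01000000
01111101 ^ 10110010 = 11001111
10000110 ^ 01110010 = 11110100
01111000 ^ 10100011 = 11011011
01100101 ^ 00100100 = 01000001
01110010 ^ 10101001 = 11011011
00010010 ^ 10011101 = 10001111
11100110 ^ 00001000 = 11101110
11010011 ^ 00010110 = 11000101
01101100 ^ 10000100 = 11101000
00001100 ^ 11001100 = 11000000
11101111 ^ 11110010 = 00011101
00110010 ^ 00010000 = 00100010
10111010 ^ 00000100 = 10111110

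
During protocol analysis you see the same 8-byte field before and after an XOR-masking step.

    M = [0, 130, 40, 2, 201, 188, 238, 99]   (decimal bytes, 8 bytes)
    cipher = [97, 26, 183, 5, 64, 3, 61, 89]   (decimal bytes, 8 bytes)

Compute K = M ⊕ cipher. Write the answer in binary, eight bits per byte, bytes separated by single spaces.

Since cipher = M ⊕ K, XORing both sides with M gives K = M ⊕ cipher.
00 ^ 61 = 61
82 ^ 1a = 98
28 ^ b7 = 9f
02 ^ 05 = 07
c9 ^ 40 = 89
bc ^ 03 = bf
ee ^ 3d = d3
63 ^ 59 = 3a

01100001 10011000 10011111 00000111 10001001 10111111 11010011 00111010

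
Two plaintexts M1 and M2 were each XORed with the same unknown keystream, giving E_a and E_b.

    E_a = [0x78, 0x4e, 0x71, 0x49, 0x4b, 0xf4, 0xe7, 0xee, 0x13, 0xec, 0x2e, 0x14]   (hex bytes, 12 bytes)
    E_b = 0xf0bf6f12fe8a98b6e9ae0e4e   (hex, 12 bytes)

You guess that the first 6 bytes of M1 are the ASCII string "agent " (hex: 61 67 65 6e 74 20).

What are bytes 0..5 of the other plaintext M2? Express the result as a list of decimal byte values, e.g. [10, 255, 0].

[233, 150, 123, 53, 193, 94]

First, E_a ⊕ E_b = (M1 ⊕ K) ⊕ (M2 ⊕ K) = M1 ⊕ M2, so the key drops out. Then M2 = (M1 ⊕ M2) ⊕ M1 over the first 6 bytes.
byte 0: (78 xor f0) xor 61 = 88 xor 61 = e9
byte 1: (4e xor bf) xor 67 = f1 xor 67 = 96
byte 2: (71 xor 6f) xor 65 = 1e xor 65 = 7b
byte 3: (49 xor 12) xor 6e = 5b xor 6e = 35
byte 4: (4b xor fe) xor 74 = b5 xor 74 = c1
byte 5: (f4 xor 8a) xor 20 = 7e xor 20 = 5e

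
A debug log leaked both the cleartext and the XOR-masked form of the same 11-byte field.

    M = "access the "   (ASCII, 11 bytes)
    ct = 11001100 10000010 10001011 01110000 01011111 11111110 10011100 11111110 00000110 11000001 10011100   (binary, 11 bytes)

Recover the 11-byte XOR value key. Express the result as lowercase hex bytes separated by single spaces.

ad e1 e8 15 2c 8d bc 8a 6e a4 bc

Since ct = M ⊕ key, XORing both sides with M gives key = M ⊕ ct.
byte 0: 61 ⊕ cc = ad
byte 1: 63 ⊕ 82 = e1
byte 2: 63 ⊕ 8b = e8
byte 3: 65 ⊕ 70 = 15
byte 4: 73 ⊕ 5f = 2c
byte 5: 73 ⊕ fe = 8d
byte 6: 20 ⊕ 9c = bc
byte 7: 74 ⊕ fe = 8a
byte 8: 68 ⊕ 06 = 6e
byte 9: 65 ⊕ c1 = a4
byte 10: 20 ⊕ 9c = bc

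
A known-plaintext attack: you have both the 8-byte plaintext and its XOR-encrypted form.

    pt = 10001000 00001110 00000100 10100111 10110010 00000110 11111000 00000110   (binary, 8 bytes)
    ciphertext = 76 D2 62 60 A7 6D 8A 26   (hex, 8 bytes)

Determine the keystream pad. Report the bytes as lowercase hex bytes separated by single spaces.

Since ciphertext = pt ⊕ pad, XORing both sides with pt gives pad = pt ⊕ ciphertext.
88 ^ 76 = fe
0e ^ d2 = dc
04 ^ 62 = 66
a7 ^ 60 = c7
b2 ^ a7 = 15
06 ^ 6d = 6b
f8 ^ 8a = 72
06 ^ 26 = 20

fe dc 66 c7 15 6b 72 20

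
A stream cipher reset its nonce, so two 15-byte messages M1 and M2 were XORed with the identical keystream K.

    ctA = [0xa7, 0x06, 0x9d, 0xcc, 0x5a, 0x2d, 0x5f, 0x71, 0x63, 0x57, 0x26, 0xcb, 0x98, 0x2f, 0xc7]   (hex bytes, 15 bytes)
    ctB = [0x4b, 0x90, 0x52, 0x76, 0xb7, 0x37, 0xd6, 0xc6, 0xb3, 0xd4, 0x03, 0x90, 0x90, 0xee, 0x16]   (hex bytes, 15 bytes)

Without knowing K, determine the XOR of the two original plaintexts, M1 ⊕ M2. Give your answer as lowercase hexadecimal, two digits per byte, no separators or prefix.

ec96cfbaed1a89b7d083255b08c1d1

ctA ⊕ ctB = (M1 ⊕ K) ⊕ (M2 ⊕ K) = M1 ⊕ M2 — the shared key cancels under XOR.
10100111 xor 01001011 = 11101100
00000110 xor 10010000 = 10010110
10011101 xor 01010010 = 11001111
11001100 xor 01110110 = 10111010
01011010 xor 10110111 = 11101101
00101101 xor 00110111 = 00011010
01011111 xor 11010110 = 10001001
01110001 xor 11000110 = 10110111
01100011 xor 10110011 = 11010000
01010111 xor 11010100 = 10000011
00100110 xor 00000011 = 00100101
11001011 xor 10010000 = 01011011
10011000 xor 10010000 = 00001000
00101111 xor 11101110 = 11000001
11000111 xor 00010110 = 11010001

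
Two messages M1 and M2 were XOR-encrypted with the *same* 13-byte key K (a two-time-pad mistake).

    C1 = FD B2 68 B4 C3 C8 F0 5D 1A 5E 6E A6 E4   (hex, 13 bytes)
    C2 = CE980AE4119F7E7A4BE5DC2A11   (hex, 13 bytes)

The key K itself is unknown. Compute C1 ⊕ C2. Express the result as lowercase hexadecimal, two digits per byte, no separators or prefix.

C1 ⊕ C2 = (M1 ⊕ K) ⊕ (M2 ⊕ K) = M1 ⊕ M2 — the shared key cancels under XOR.
byte 0: fd ⊕ ce = 33
byte 1: b2 ⊕ 98 = 2a
byte 2: 68 ⊕ 0a = 62
byte 3: b4 ⊕ e4 = 50
byte 4: c3 ⊕ 11 = d2
byte 5: c8 ⊕ 9f = 57
byte 6: f0 ⊕ 7e = 8e
byte 7: 5d ⊕ 7a = 27
byte 8: 1a ⊕ 4b = 51
byte 9: 5e ⊕ e5 = bb
byte 10: 6e ⊕ dc = b2
byte 11: a6 ⊕ 2a = 8c
byte 12: e4 ⊕ 11 = f5

332a6250d2578e2751bbb28cf5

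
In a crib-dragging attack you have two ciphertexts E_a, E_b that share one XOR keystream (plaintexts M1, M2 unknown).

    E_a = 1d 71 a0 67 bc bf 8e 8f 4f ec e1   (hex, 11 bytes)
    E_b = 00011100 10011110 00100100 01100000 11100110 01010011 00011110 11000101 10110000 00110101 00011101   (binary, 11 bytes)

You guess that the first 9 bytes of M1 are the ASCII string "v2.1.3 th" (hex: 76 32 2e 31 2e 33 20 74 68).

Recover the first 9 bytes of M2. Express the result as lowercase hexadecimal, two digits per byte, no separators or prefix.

First, E_a ⊕ E_b = (M1 ⊕ K) ⊕ (M2 ⊕ K) = M1 ⊕ M2, so the key drops out. Then M2 = (M1 ⊕ M2) ⊕ M1 over the first 9 bytes.
byte 0: (1d XOR 1c) XOR 76 = 01 XOR 76 = 77
byte 1: (71 XOR 9e) XOR 32 = ef XOR 32 = dd
byte 2: (a0 XOR 24) XOR 2e = 84 XOR 2e = aa
byte 3: (67 XOR 60) XOR 31 = 07 XOR 31 = 36
byte 4: (bc XOR e6) XOR 2e = 5a XOR 2e = 74
byte 5: (bf XOR 53) XOR 33 = ec XOR 33 = df
byte 6: (8e XOR 1e) XOR 20 = 90 XOR 20 = b0
byte 7: (8f XOR c5) XOR 74 = 4a XOR 74 = 3e
byte 8: (4f XOR b0) XOR 68 = ff XOR 68 = 97

77ddaa3674dfb03e97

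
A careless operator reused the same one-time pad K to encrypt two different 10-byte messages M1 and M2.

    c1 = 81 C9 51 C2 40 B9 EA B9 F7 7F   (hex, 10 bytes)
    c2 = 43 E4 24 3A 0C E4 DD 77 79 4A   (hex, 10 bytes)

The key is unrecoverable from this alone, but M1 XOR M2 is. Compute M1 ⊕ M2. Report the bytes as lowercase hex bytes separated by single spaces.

c1 ⊕ c2 = (M1 ⊕ K) ⊕ (M2 ⊕ K) = M1 ⊕ M2 — the shared key cancels under XOR.
129 ⊕  67 = 194
201 ⊕ 228 =  45
 81 ⊕  36 = 117
194 ⊕  58 = 248
 64 ⊕  12 =  76
185 ⊕ 228 =  93
234 ⊕ 221 =  55
185 ⊕ 119 = 206
247 ⊕ 121 = 142
127 ⊕  74 =  53

c2 2d 75 f8 4c 5d 37 ce 8e 35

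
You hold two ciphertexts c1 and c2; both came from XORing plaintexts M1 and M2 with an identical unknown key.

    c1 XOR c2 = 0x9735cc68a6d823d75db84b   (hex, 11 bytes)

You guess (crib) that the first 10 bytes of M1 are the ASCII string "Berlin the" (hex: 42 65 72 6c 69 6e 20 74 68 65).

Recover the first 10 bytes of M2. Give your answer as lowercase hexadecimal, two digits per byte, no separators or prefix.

d550be04cfb603a335dd

Since c1 ⊕ c2 = M1 ⊕ M2, XORing with the guessed M1 bytes yields the corresponding M2 bytes: M2 = (c1 ⊕ c2) ⊕ M1.
97 xor 42 = d5
35 xor 65 = 50
cc xor 72 = be
68 xor 6c = 04
a6 xor 69 = cf
d8 xor 6e = b6
23 xor 20 = 03
d7 xor 74 = a3
5d xor 68 = 35
b8 xor 65 = dd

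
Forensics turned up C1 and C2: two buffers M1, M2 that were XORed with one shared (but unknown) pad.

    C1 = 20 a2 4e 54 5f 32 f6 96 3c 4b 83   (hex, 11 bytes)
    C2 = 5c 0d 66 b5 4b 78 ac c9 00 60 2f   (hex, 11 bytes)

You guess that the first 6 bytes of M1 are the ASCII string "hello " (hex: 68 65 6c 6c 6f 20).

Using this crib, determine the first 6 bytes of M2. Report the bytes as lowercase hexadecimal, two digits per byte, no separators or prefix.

First, C1 ⊕ C2 = (M1 ⊕ K) ⊕ (M2 ⊕ K) = M1 ⊕ M2, so the key drops out. Then M2 = (M1 ⊕ M2) ⊕ M1 over the first 6 bytes.
byte 0: (20 XOR 5c) XOR 68 = 7c XOR 68 = 14
byte 1: (a2 XOR 0d) XOR 65 = af XOR 65 = ca
byte 2: (4e XOR 66) XOR 6c = 28 XOR 6c = 44
byte 3: (54 XOR b5) XOR 6c = e1 XOR 6c = 8d
byte 4: (5f XOR 4b) XOR 6f = 14 XOR 6f = 7b
byte 5: (32 XOR 78) XOR 20 = 4a XOR 20 = 6a

14ca448d7b6a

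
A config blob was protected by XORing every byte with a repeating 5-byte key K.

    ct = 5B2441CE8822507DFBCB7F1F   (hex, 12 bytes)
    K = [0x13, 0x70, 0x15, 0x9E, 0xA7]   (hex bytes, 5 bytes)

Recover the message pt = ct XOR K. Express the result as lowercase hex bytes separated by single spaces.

The 5-byte key repeats, so the effective keystream is 13 70 15 9e a7 13 70 15 9e a7 13 70.
byte 0: 5b xor 13 = 48
byte 1: 24 xor 70 = 54
byte 2: 41 xor 15 = 54
byte 3: ce xor 9e = 50
byte 4: 88 xor a7 = 2f
byte 5: 22 xor 13 = 31
byte 6: 50 xor 70 = 20
byte 7: 7d xor 15 = 68
byte 8: fb xor 9e = 65
byte 9: cb xor a7 = 6c
byte 10: 7f xor 13 = 6c
byte 11: 1f xor 70 = 6f

48 54 54 50 2f 31 20 68 65 6c 6c 6f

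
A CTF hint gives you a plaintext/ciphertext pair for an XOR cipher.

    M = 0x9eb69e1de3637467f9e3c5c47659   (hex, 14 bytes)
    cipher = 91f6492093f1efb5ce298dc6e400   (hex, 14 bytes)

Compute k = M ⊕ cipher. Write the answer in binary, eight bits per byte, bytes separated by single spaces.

00001111 01000000 11010111 00111101 01110000 10010010 10011011 11010010 00110111 11001010 01001000 00000010 10010010 01011001

Since cipher = M ⊕ k, XORing both sides with M gives k = M ⊕ cipher.
byte 0: 158 ^ 145 =  15
byte 1: 182 ^ 246 =  64
byte 2: 158 ^  73 = 215
byte 3:  29 ^  32 =  61
byte 4: 227 ^ 147 = 112
byte 5:  99 ^ 241 = 146
byte 6: 116 ^ 239 = 155
byte 7: 103 ^ 181 = 210
byte 8: 249 ^ 206 =  55
byte 9: 227 ^  41 = 202
byte 10: 197 ^ 141 =  72
byte 11: 196 ^ 198 =   2
byte 12: 118 ^ 228 = 146
byte 13:  89 ^   0 =  89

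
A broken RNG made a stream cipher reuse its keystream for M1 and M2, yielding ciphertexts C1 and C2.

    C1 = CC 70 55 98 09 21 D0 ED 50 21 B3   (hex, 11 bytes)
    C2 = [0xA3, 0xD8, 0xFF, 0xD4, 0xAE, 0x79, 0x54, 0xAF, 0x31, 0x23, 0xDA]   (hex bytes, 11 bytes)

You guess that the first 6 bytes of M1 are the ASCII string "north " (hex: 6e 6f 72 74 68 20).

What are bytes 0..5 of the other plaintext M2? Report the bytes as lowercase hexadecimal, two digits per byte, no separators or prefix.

01c7d838cf78

First, C1 ⊕ C2 = (M1 ⊕ K) ⊕ (M2 ⊕ K) = M1 ⊕ M2, so the key drops out. Then M2 = (M1 ⊕ M2) ⊕ M1 over the first 6 bytes.
byte 0: (cc xor a3) xor 6e = 6f xor 6e = 01
byte 1: (70 xor d8) xor 6f = a8 xor 6f = c7
byte 2: (55 xor ff) xor 72 = aa xor 72 = d8
byte 3: (98 xor d4) xor 74 = 4c xor 74 = 38
byte 4: (09 xor ae) xor 68 = a7 xor 68 = cf
byte 5: (21 xor 79) xor 20 = 58 xor 20 = 78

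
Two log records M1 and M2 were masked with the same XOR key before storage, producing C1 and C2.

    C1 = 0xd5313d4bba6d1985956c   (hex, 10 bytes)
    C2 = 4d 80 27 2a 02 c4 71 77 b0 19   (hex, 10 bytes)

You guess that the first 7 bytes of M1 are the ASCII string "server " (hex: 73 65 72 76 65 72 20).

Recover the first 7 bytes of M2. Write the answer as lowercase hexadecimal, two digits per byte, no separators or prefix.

First, C1 ⊕ C2 = (M1 ⊕ K) ⊕ (M2 ⊕ K) = M1 ⊕ M2, so the key drops out. Then M2 = (M1 ⊕ M2) ⊕ M1 over the first 7 bytes.
byte 0: (d5 xor 4d) xor 73 = 98 xor 73 = eb
byte 1: (31 xor 80) xor 65 = b1 xor 65 = d4
byte 2: (3d xor 27) xor 72 = 1a xor 72 = 68
byte 3: (4b xor 2a) xor 76 = 61 xor 76 = 17
byte 4: (ba xor 02) xor 65 = b8 xor 65 = dd
byte 5: (6d xor c4) xor 72 = a9 xor 72 = db
byte 6: (19 xor 71) xor 20 = 68 xor 20 = 48

ebd46817dddb48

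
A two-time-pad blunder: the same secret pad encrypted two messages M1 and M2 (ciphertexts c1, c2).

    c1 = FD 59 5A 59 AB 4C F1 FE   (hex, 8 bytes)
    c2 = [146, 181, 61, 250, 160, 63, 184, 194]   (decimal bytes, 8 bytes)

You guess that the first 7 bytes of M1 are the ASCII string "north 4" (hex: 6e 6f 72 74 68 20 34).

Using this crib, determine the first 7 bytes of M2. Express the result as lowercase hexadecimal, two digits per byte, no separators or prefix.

First, c1 ⊕ c2 = (M1 ⊕ K) ⊕ (M2 ⊕ K) = M1 ⊕ M2, so the key drops out. Then M2 = (M1 ⊕ M2) ⊕ M1 over the first 7 bytes.
byte 0: (fd XOR 92) XOR 6e = 6f XOR 6e = 01
byte 1: (59 XOR b5) XOR 6f = ec XOR 6f = 83
byte 2: (5a XOR 3d) XOR 72 = 67 XOR 72 = 15
byte 3: (59 XOR fa) XOR 74 = a3 XOR 74 = d7
byte 4: (ab XOR a0) XOR 68 = 0b XOR 68 = 63
byte 5: (4c XOR 3f) XOR 20 = 73 XOR 20 = 53
byte 6: (f1 XOR b8) XOR 34 = 49 XOR 34 = 7d

018315d763537d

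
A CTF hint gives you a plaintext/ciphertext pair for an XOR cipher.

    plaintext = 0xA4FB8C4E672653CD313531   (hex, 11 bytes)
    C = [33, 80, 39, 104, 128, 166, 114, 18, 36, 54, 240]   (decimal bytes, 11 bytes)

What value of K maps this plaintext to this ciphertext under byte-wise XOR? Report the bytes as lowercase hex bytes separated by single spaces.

85 ab ab 26 e7 80 21 df 15 03 c1

Since C = plaintext ⊕ K, XORing both sides with plaintext gives K = plaintext ⊕ C.
byte 0: a4 XOR 21 = 85
byte 1: fb XOR 50 = ab
byte 2: 8c XOR 27 = ab
byte 3: 4e XOR 68 = 26
byte 4: 67 XOR 80 = e7
byte 5: 26 XOR a6 = 80
byte 6: 53 XOR 72 = 21
byte 7: cd XOR 12 = df
byte 8: 31 XOR 24 = 15
byte 9: 35 XOR 36 = 03
byte 10: 31 XOR f0 = c1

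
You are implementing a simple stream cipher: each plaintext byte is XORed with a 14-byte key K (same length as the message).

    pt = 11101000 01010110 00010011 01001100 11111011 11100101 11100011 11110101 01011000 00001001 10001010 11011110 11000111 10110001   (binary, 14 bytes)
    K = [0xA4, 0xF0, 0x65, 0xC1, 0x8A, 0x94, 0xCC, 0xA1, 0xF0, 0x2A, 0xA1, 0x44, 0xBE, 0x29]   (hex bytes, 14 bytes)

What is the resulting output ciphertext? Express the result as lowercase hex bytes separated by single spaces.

4c a6 76 8d 71 71 2f 54 a8 23 2b 9a 79 98

XOR is its own inverse, so applying the key byte-wise gives the result directly.
e8 ⊕ a4 = 4c
56 ⊕ f0 = a6
13 ⊕ 65 = 76
4c ⊕ c1 = 8d
fb ⊕ 8a = 71
e5 ⊕ 94 = 71
e3 ⊕ cc = 2f
f5 ⊕ a1 = 54
58 ⊕ f0 = a8
09 ⊕ 2a = 23
8a ⊕ a1 = 2b
de ⊕ 44 = 9a
c7 ⊕ be = 79
b1 ⊕ 29 = 98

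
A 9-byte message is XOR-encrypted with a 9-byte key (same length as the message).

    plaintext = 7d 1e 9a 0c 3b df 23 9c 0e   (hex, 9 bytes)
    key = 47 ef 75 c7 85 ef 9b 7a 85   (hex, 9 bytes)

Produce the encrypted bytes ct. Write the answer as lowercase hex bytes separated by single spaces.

3a f1 ef cb be 30 b8 e6 8b

XOR is its own inverse, so applying the key byte-wise gives the result directly.
7d ⊕ 47 = 3a
1e ⊕ ef = f1
9a ⊕ 75 = ef
0c ⊕ c7 = cb
3b ⊕ 85 = be
df ⊕ ef = 30
23 ⊕ 9b = b8
9c ⊕ 7a = e6
0e ⊕ 85 = 8b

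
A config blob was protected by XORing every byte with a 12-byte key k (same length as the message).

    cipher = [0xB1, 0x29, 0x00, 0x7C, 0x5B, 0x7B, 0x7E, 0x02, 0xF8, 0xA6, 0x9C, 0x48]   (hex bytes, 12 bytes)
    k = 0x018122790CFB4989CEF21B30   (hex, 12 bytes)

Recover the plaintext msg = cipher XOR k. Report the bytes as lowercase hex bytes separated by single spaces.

b1 ^ 01 = b0
29 ^ 81 = a8
00 ^ 22 = 22
7c ^ 79 = 05
5b ^ 0c = 57
7b ^ fb = 80
7e ^ 49 = 37
02 ^ 89 = 8b
f8 ^ ce = 36
a6 ^ f2 = 54
9c ^ 1b = 87
48 ^ 30 = 78

b0 a8 22 05 57 80 37 8b 36 54 87 78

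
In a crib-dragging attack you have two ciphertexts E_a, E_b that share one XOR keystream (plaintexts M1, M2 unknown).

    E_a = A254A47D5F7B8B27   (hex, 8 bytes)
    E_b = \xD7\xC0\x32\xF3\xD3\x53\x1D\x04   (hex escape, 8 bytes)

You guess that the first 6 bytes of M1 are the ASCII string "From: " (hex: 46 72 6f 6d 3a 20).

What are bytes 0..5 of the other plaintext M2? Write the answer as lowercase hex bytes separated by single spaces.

First, E_a ⊕ E_b = (M1 ⊕ K) ⊕ (M2 ⊕ K) = M1 ⊕ M2, so the key drops out. Then M2 = (M1 ⊕ M2) ⊕ M1 over the first 6 bytes.
byte 0: (a2 xor d7) xor 46 = 75 xor 46 = 33
byte 1: (54 xor c0) xor 72 = 94 xor 72 = e6
byte 2: (a4 xor 32) xor 6f = 96 xor 6f = f9
byte 3: (7d xor f3) xor 6d = 8e xor 6d = e3
byte 4: (5f xor d3) xor 3a = 8c xor 3a = b6
byte 5: (7b xor 53) xor 20 = 28 xor 20 = 08

33 e6 f9 e3 b6 08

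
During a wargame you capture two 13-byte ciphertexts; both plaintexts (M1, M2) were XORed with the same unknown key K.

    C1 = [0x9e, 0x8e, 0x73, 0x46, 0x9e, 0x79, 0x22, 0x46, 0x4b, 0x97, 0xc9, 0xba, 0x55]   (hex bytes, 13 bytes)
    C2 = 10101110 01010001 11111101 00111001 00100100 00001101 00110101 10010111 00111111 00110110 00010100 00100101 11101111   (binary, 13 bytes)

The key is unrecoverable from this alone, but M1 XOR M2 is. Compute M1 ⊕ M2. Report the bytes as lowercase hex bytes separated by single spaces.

30 df 8e 7f ba 74 17 d1 74 a1 dd 9f ba

C1 ⊕ C2 = (M1 ⊕ K) ⊕ (M2 ⊕ K) = M1 ⊕ M2 — the shared key cancels under XOR.
9e ^ ae = 30
8e ^ 51 = df
73 ^ fd = 8e
46 ^ 39 = 7f
9e ^ 24 = ba
79 ^ 0d = 74
22 ^ 35 = 17
46 ^ 97 = d1
4b ^ 3f = 74
97 ^ 36 = a1
c9 ^ 14 = dd
ba ^ 25 = 9f
55 ^ ef = ba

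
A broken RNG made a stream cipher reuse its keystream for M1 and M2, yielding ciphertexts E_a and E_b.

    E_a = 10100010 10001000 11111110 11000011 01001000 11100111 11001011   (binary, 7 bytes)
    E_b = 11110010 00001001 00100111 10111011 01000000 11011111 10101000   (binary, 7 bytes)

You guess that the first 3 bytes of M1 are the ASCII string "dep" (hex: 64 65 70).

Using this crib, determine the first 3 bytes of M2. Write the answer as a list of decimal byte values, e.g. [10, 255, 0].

First, E_a ⊕ E_b = (M1 ⊕ K) ⊕ (M2 ⊕ K) = M1 ⊕ M2, so the key drops out. Then M2 = (M1 ⊕ M2) ⊕ M1 over the first 3 bytes.
byte 0: (a2 ^ f2) ^ 64 = 50 ^ 64 = 34
byte 1: (88 ^ 09) ^ 65 = 81 ^ 65 = e4
byte 2: (fe ^ 27) ^ 70 = d9 ^ 70 = a9

[52, 228, 169]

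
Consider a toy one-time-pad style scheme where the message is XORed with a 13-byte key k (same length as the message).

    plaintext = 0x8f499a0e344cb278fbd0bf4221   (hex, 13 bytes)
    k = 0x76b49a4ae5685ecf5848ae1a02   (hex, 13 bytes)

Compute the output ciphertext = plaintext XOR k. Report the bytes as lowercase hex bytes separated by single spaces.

8f ^ 76 = f9
49 ^ b4 = fd
9a ^ 9a = 00
0e ^ 4a = 44
34 ^ e5 = d1
4c ^ 68 = 24
b2 ^ 5e = ec
78 ^ cf = b7
fb ^ 58 = a3
d0 ^ 48 = 98
bf ^ ae = 11
42 ^ 1a = 58
21 ^ 02 = 23

f9 fd 00 44 d1 24 ec b7 a3 98 11 58 23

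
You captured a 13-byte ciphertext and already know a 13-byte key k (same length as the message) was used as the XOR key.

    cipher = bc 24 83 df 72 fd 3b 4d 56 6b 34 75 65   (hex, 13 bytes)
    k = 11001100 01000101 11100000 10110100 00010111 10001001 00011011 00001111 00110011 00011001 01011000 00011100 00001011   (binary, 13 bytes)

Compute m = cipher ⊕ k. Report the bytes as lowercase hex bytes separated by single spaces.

bc ⊕ cc = 70
24 ⊕ 45 = 61
83 ⊕ e0 = 63
df ⊕ b4 = 6b
72 ⊕ 17 = 65
fd ⊕ 89 = 74
3b ⊕ 1b = 20
4d ⊕ 0f = 42
56 ⊕ 33 = 65
6b ⊕ 19 = 72
34 ⊕ 58 = 6c
75 ⊕ 1c = 69
65 ⊕ 0b = 6e

70 61 63 6b 65 74 20 42 65 72 6c 69 6e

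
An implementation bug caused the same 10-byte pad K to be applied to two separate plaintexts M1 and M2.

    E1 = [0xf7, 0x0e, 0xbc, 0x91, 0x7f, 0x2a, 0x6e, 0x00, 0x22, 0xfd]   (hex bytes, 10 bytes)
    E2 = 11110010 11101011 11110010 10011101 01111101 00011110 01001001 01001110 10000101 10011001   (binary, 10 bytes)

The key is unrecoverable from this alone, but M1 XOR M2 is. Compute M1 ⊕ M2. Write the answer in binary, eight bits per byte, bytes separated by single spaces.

00000101 11100101 01001110 00001100 00000010 00110100 00100111 01001110 10100111 01100100

E1 ⊕ E2 = (M1 ⊕ K) ⊕ (M2 ⊕ K) = M1 ⊕ M2 — the shared key cancels under XOR.
byte 0: 11110111 ^ 11110010 = 00000101
byte 1: 00001110 ^ 11101011 = 11100101
byte 2: 10111100 ^ 11110010 = 01001110
byte 3: 10010001 ^ 10011101 = 00001100
byte 4: 01111111 ^ 01111101 = 00000010
byte 5: 00101010 ^ 00011110 = 00110100
byte 6: 01101110 ^ 01001001 = 00100111
byte 7: 00000000 ^ 01001110 = 01001110
byte 8: 00100010 ^ 10000101 = 10100111
byte 9: 11111101 ^ 10011001 = 01100100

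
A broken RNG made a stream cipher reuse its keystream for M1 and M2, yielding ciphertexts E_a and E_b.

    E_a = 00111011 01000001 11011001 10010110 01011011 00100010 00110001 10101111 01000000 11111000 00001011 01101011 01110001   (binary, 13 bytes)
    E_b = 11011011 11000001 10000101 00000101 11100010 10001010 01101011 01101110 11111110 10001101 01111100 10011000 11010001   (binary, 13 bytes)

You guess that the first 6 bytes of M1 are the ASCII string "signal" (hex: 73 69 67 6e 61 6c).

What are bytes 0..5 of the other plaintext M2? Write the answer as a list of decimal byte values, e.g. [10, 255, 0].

[147, 233, 59, 253, 216, 196]

First, E_a ⊕ E_b = (M1 ⊕ K) ⊕ (M2 ⊕ K) = M1 ⊕ M2, so the key drops out. Then M2 = (M1 ⊕ M2) ⊕ M1 over the first 6 bytes.
byte 0: (3b XOR db) XOR 73 = e0 XOR 73 = 93
byte 1: (41 XOR c1) XOR 69 = 80 XOR 69 = e9
byte 2: (d9 XOR 85) XOR 67 = 5c XOR 67 = 3b
byte 3: (96 XOR 05) XOR 6e = 93 XOR 6e = fd
byte 4: (5b XOR e2) XOR 61 = b9 XOR 61 = d8
byte 5: (22 XOR 8a) XOR 6c = a8 XOR 6c = c4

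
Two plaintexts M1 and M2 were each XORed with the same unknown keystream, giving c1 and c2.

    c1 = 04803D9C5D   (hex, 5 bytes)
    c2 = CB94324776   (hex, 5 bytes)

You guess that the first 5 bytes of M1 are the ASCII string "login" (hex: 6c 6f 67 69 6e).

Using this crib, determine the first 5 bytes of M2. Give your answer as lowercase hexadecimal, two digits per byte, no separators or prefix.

First, c1 ⊕ c2 = (M1 ⊕ K) ⊕ (M2 ⊕ K) = M1 ⊕ M2, so the key drops out. Then M2 = (M1 ⊕ M2) ⊕ M1 over the first 5 bytes.
byte 0: (04 xor cb) xor 6c = cf xor 6c = a3
byte 1: (80 xor 94) xor 6f = 14 xor 6f = 7b
byte 2: (3d xor 32) xor 67 = 0f xor 67 = 68
byte 3: (9c xor 47) xor 69 = db xor 69 = b2
byte 4: (5d xor 76) xor 6e = 2b xor 6e = 45

a37b68b245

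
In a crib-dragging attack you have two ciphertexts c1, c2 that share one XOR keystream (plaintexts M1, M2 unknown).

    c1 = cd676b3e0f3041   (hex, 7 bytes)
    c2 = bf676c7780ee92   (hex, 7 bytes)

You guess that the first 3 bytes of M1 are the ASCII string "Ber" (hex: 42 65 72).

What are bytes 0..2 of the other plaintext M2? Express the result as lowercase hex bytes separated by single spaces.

30 65 75

First, c1 ⊕ c2 = (M1 ⊕ K) ⊕ (M2 ⊕ K) = M1 ⊕ M2, so the key drops out. Then M2 = (M1 ⊕ M2) ⊕ M1 over the first 3 bytes.
byte 0: (cd ⊕ bf) ⊕ 42 = 72 ⊕ 42 = 30
byte 1: (67 ⊕ 67) ⊕ 65 = 00 ⊕ 65 = 65
byte 2: (6b ⊕ 6c) ⊕ 72 = 07 ⊕ 72 = 75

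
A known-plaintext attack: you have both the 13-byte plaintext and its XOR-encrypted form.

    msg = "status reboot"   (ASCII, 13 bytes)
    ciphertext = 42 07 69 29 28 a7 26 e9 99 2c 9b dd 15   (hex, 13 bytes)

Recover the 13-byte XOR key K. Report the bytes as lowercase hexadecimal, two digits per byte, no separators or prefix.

3173085d5dd4069bfc4ef4b261

Since ciphertext = msg ⊕ K, XORing both sides with msg gives K = msg ⊕ ciphertext.
73 XOR 42 = 31
74 XOR 07 = 73
61 XOR 69 = 08
74 XOR 29 = 5d
75 XOR 28 = 5d
73 XOR a7 = d4
20 XOR 26 = 06
72 XOR e9 = 9b
65 XOR 99 = fc
62 XOR 2c = 4e
6f XOR 9b = f4
6f XOR dd = b2
74 XOR 15 = 61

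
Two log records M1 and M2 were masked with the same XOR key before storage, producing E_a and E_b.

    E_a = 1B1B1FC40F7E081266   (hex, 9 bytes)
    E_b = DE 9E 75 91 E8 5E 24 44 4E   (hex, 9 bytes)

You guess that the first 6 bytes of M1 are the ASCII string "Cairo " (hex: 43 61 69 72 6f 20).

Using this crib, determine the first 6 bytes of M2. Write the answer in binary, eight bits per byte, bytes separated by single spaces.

First, E_a ⊕ E_b = (M1 ⊕ K) ⊕ (M2 ⊕ K) = M1 ⊕ M2, so the key drops out. Then M2 = (M1 ⊕ M2) ⊕ M1 over the first 6 bytes.
byte 0: (1b xor de) xor 43 = c5 xor 43 = 86
byte 1: (1b xor 9e) xor 61 = 85 xor 61 = e4
byte 2: (1f xor 75) xor 69 = 6a xor 69 = 03
byte 3: (c4 xor 91) xor 72 = 55 xor 72 = 27
byte 4: (0f xor e8) xor 6f = e7 xor 6f = 88
byte 5: (7e xor 5e) xor 20 = 20 xor 20 = 00

10000110 11100100 00000011 00100111 10001000 00000000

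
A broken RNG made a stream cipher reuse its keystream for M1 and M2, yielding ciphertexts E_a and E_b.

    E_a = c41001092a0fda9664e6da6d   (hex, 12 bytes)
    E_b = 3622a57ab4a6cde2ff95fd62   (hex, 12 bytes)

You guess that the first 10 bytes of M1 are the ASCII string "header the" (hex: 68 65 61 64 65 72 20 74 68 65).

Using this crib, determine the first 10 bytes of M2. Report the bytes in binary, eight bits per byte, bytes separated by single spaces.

10011010 01010111 11000101 00010111 11111011 11011011 00110111 00000000 11110011 00010110

First, E_a ⊕ E_b = (M1 ⊕ K) ⊕ (M2 ⊕ K) = M1 ⊕ M2, so the key drops out. Then M2 = (M1 ⊕ M2) ⊕ M1 over the first 10 bytes.
byte 0: (c4 ⊕ 36) ⊕ 68 = f2 ⊕ 68 = 9a
byte 1: (10 ⊕ 22) ⊕ 65 = 32 ⊕ 65 = 57
byte 2: (01 ⊕ a5) ⊕ 61 = a4 ⊕ 61 = c5
byte 3: (09 ⊕ 7a) ⊕ 64 = 73 ⊕ 64 = 17
byte 4: (2a ⊕ b4) ⊕ 65 = 9e ⊕ 65 = fb
byte 5: (0f ⊕ a6) ⊕ 72 = a9 ⊕ 72 = db
byte 6: (da ⊕ cd) ⊕ 20 = 17 ⊕ 20 = 37
byte 7: (96 ⊕ e2) ⊕ 74 = 74 ⊕ 74 = 00
byte 8: (64 ⊕ ff) ⊕ 68 = 9b ⊕ 68 = f3
byte 9: (e6 ⊕ 95) ⊕ 65 = 73 ⊕ 65 = 16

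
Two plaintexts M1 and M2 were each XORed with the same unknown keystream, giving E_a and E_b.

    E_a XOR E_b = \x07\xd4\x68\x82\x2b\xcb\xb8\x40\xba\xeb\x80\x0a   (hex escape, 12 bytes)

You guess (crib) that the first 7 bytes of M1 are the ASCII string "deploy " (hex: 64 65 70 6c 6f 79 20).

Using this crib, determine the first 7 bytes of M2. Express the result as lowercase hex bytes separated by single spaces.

Since E_a ⊕ E_b = M1 ⊕ M2, XORing with the guessed M1 bytes yields the corresponding M2 bytes: M2 = (E_a ⊕ E_b) ⊕ M1.
07 XOR 64 = 63
d4 XOR 65 = b1
68 XOR 70 = 18
82 XOR 6c = ee
2b XOR 6f = 44
cb XOR 79 = b2
b8 XOR 20 = 98

63 b1 18 ee 44 b2 98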